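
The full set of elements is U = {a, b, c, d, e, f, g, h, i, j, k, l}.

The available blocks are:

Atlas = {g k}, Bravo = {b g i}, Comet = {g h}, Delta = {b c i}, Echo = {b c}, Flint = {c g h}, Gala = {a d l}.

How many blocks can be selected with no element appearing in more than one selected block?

Comet, Delta, Gala are pairwise disjoint (Comet={g,h}; Delta={b,c,i}; Gala={a,d,l}).
Every remaining block overlaps one of these, and no 4 of the listed blocks are pairwise disjoint, so 3 is the maximum.

3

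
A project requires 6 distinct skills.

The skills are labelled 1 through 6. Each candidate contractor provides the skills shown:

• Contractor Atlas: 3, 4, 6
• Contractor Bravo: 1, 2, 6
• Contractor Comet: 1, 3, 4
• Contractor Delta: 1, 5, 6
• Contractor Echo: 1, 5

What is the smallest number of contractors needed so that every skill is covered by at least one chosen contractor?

Take {Atlas, Bravo, Delta}. Their union is {1, 2, 3, 4, 5, 6}, which is all 6 skills.
Only Bravo contains 2, so Bravo is forced; the remaining 3 skills need at least 2 more contractors (each remaining contractor adds at most 2) — so at least 3 contractors are needed, and 3 is optimal.

3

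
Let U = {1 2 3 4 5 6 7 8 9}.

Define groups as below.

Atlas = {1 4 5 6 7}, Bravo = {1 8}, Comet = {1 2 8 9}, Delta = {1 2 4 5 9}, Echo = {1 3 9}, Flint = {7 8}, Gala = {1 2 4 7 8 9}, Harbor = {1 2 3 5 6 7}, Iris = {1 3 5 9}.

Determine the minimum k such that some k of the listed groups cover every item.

2

Take {Gala, Harbor}. Their union is {1, 2, 3, 4, 5, 6, 7, 8, 9}, which is all 9 items.
No single group has all 9 items (the largest, Gala, has 6), so 2 is optimal.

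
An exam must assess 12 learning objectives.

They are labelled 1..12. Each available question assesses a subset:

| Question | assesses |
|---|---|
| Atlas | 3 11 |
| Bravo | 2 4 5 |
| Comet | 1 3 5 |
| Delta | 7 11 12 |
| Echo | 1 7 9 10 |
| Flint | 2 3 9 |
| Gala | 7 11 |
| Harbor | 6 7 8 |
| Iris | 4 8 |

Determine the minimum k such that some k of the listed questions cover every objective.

5

Take {Atlas, Bravo, Delta, Echo, Harbor}. Their union is {1, 2, 3, 4, 5, 6, 7, 8, 9, 10, 11, 12}, which is all 12 objectives.
No 4 of the 9 questions cover everything (all 126 combinations miss at least one objective), so 5 is optimal.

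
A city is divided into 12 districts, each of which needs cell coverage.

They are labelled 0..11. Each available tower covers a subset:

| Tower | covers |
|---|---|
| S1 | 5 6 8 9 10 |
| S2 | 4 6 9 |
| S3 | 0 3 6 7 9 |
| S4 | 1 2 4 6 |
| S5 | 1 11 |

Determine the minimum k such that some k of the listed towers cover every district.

4

Take {S1, S3, S4, S5}. Their union is {0, 1, 2, 3, 4, 5, 6, 7, 8, 9, 10, 11}, which is all 12 districts.
Only S3 contains 0, so S3 is forced; the remaining 7 districts need at least 3 more towers (each remaining tower adds at most 3) — so at least 4 towers are needed, and 4 is optimal.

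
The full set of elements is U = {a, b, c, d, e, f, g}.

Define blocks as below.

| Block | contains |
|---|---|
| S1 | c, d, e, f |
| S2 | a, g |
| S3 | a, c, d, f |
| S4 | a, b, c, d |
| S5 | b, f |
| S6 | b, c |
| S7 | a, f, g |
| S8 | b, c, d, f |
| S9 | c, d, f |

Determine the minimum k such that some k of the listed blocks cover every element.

S1, S6, and S7 cover everything between them: the union {a, b, c, d, e, f, g} is all of U.
Only S1 contains e, so S1 is forced; the remaining 3 elements need at least 2 more blocks (each remaining block adds at most 2) — so at least 3 blocks are needed, and 3 is optimal.

3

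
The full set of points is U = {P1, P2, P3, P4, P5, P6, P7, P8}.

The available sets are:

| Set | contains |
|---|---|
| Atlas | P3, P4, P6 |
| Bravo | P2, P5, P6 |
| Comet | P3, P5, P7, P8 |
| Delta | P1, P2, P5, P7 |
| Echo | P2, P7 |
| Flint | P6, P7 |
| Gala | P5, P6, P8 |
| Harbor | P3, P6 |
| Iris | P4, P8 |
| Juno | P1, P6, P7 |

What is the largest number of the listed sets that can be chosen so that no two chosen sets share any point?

Echo, Harbor, Iris are pairwise disjoint (Echo={P2,P7}; Harbor={P3,P6}; Iris={P4,P8}).
Every remaining set overlaps one of these, and no 4 of the listed sets are pairwise disjoint, so 3 is the maximum.

3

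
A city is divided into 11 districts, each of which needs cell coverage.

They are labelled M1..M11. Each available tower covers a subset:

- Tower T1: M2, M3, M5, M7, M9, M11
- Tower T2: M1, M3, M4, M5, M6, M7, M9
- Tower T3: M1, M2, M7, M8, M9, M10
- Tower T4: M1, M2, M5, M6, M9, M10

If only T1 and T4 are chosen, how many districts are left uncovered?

2

Union of T1, T4 = {M1, M2, M3, M5, M6, M7, M9, M10, M11}.
Not covered: M4, M8 — 2 districts.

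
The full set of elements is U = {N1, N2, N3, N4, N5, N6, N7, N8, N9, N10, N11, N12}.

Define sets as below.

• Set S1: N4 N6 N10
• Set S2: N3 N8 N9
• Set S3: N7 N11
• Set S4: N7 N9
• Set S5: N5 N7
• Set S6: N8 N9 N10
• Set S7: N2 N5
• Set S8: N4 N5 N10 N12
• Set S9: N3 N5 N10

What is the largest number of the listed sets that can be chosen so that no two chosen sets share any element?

4

S1, S2, S3, S7 are pairwise disjoint (S1={N4,N6,N10}; S2={N3,N8,N9}; S3={N7,N11}; S7={N2,N5}).
Every remaining set overlaps one of these, and no 5 of the listed sets are pairwise disjoint, so 4 is the maximum.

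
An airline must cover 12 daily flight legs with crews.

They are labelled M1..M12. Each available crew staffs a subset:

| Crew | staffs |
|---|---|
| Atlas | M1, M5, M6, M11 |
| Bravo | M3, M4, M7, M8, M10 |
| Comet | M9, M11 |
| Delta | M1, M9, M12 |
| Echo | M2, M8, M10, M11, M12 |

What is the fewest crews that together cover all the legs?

4

Take {Atlas, Bravo, Comet, Echo}. Their union is {M1, M2, M3, M4, M5, M6, M7, M8, M9, M10, M11, M12}, which is all 12 legs.
Only Echo contains M2, so Echo is forced; the remaining 7 legs need at least 3 more crews (each remaining crew adds at most 3) — so at least 4 crews are needed, and 4 is optimal.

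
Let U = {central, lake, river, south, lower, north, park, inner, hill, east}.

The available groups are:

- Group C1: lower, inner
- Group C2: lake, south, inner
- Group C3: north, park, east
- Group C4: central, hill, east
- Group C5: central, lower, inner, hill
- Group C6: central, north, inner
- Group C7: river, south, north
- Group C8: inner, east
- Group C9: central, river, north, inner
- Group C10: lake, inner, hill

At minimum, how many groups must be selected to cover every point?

Take {C2, C3, C5, C9}. Their union is {central, lake, river, south, lower, north, park, inner, hill, east}, which is all 10 points.
No 3 of the 10 groups cover everything (all 120 combinations miss at least one point), so 4 is optimal.

4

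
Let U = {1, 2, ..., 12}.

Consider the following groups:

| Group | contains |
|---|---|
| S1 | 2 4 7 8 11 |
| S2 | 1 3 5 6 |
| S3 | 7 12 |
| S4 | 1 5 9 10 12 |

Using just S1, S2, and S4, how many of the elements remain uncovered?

Union of S1, S2, S4 = {1, 2, 3, 4, 5, 6, 7, 8, 9, 10, 11, 12} — that's every element, so 0 are uncovered.

0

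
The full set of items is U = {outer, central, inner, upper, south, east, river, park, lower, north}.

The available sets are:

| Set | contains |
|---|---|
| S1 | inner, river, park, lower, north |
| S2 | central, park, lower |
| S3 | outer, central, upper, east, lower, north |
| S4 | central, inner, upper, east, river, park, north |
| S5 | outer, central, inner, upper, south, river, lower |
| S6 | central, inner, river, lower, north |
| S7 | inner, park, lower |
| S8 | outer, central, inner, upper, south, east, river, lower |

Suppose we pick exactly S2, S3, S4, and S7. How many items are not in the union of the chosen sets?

1

Union of S2, S3, S4, S7 = {outer, central, inner, upper, east, river, park, lower, north}.
Not covered: south — 1 item.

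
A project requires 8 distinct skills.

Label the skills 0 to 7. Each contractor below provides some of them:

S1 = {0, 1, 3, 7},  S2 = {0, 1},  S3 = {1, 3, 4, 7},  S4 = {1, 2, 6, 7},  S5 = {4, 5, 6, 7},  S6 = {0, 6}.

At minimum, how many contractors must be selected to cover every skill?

3

Take {S1, S4, S5}. Their union is {0, 1, 2, 3, 4, 5, 6, 7}, which is all 8 skills.
Only S4 contains 2, so S4 is forced; the remaining 4 skills need at least 2 more contractors (each remaining contractor adds at most 2) — so at least 3 contractors are needed, and 3 is optimal.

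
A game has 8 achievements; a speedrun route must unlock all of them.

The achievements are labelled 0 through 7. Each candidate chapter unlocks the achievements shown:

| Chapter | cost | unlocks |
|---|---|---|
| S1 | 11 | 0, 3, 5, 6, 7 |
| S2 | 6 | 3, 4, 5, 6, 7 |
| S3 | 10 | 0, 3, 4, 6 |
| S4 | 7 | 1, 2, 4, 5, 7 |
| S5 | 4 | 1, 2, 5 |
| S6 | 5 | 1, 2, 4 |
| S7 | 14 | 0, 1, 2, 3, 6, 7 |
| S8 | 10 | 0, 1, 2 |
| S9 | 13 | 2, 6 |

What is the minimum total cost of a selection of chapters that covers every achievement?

16

S2, S8 together cover every achievement (S2 ∪ S8 = {0, 1, 2, 3, 4, 5, 6, 7}); total cost 6 + 10 = 16.
The greedy pick S2, S5, S3 costs 20; no covering selection beats 16.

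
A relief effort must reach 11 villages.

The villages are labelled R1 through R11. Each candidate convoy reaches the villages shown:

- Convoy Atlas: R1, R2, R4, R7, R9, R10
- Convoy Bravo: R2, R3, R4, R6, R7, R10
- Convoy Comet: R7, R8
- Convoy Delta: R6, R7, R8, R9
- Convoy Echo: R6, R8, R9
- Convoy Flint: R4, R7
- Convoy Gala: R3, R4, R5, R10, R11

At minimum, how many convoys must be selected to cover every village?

Atlas and Echo and Gala together: Atlas ∪ Echo ∪ Gala = {R1, R2, R3, R4, R5, R6, R7, R8, R9, R10, R11} — every village is covered.
Only Atlas contains R1, so Atlas is forced; the remaining 5 villages need at least 2 more convoys (each remaining convoy adds at most 3) — so at least 3 convoys are needed, and 3 is optimal.

3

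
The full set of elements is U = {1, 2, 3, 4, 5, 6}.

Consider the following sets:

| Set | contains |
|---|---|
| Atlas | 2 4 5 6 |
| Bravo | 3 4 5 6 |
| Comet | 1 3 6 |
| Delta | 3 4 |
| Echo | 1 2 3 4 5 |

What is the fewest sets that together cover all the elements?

2

Bravo and Echo together: Bravo ∪ Echo = {1, 2, 3, 4, 5, 6} — every element is covered.
No single set has all 6 elements (the largest, Echo, has 5), so 2 is optimal.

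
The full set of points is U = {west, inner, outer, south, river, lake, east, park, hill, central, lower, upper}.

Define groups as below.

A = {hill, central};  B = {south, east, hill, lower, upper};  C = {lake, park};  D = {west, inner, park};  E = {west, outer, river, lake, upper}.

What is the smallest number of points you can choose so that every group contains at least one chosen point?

3

The 3 points {river, park, hill} hit every group.
No choice of 2 points meets every group, so 3 is the minimum.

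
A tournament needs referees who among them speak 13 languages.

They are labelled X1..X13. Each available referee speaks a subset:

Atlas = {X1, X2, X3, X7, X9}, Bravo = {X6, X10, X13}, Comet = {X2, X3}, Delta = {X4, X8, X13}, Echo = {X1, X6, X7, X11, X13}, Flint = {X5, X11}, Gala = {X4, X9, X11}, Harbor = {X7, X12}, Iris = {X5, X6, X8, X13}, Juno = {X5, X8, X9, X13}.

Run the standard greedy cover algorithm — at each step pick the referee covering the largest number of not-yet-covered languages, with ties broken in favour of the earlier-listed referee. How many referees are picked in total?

5

Greedy: pick Atlas (covers 5 new) → pick Iris (covers 4 new) → pick Gala (covers 2 new) → pick Bravo (covers 1 new) → pick Harbor (covers 1 new). Total picks: 5.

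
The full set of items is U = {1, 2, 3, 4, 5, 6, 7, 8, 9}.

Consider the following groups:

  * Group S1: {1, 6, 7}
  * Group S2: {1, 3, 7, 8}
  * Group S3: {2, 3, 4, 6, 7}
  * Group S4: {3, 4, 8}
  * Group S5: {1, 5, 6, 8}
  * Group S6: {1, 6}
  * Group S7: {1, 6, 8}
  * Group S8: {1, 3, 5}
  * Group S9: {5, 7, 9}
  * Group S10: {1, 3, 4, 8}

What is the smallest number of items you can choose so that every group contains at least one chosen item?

3

Take H = {1, 4, 7}. Each listed group contains at least one of these, so H is a hitting set of size 3.
The groups S4, S6, S9 are pairwise disjoint, so any hitting set needs a separate item for each — at least 3. Hence 3 is optimal.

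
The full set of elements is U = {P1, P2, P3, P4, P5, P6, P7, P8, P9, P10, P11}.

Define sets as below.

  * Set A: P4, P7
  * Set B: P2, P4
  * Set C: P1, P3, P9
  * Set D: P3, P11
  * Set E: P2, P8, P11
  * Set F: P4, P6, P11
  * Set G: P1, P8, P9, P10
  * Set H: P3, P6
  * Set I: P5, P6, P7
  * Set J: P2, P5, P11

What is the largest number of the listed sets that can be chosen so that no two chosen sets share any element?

A, G, H, J are pairwise disjoint (A={P4,P7}; G={P1,P8,P9,P10}; H={P3,P6}; J={P2,P5,P11}).
Every remaining set overlaps one of these, and no 5 of the listed sets are pairwise disjoint, so 4 is the maximum.

4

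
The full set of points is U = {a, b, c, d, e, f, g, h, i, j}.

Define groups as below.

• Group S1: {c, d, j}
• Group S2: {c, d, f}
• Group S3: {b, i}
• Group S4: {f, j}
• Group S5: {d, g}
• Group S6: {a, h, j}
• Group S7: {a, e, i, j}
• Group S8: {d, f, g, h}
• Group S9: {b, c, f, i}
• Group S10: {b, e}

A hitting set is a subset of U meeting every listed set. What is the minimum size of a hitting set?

Take T = {b, d, j}. Each listed group contains at least one of these, so T is a hitting set of size 3.
The groups S5, S6, S9 are pairwise disjoint, so any hitting set needs a separate point for each — at least 3. Hence 3 is optimal.

3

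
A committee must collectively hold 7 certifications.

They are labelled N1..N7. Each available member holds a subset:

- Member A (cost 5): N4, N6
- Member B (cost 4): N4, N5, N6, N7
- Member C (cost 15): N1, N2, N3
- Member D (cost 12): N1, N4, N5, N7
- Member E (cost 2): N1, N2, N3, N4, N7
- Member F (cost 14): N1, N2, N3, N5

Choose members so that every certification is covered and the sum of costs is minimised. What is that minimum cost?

6

B, E together cover every certification (B ∪ E = {N1, N2, N3, N4, N5, N6, N7}); total cost 4 + 2 = 6.
No covering selection has total cost below 6.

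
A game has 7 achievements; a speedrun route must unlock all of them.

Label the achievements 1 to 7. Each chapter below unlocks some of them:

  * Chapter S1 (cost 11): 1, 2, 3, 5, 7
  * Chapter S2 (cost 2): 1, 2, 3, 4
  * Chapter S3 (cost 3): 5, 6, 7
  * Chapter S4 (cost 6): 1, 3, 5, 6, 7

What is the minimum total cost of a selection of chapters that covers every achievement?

S2, S3 together cover every achievement (S2 ∪ S3 = {1, 2, 3, 4, 5, 6, 7}); total cost 2 + 3 = 5.
No covering selection has total cost below 5.

5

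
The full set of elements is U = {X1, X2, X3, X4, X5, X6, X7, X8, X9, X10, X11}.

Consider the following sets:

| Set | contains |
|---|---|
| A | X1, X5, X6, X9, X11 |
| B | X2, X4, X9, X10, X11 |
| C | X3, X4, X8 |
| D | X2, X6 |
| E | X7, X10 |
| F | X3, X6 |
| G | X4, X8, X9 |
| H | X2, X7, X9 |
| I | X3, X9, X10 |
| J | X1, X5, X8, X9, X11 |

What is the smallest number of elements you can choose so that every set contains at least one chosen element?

The 4 elements {X2, X3, X7, X9} hit every set.
No choice of 3 elements meets every set, so 4 is the minimum.

4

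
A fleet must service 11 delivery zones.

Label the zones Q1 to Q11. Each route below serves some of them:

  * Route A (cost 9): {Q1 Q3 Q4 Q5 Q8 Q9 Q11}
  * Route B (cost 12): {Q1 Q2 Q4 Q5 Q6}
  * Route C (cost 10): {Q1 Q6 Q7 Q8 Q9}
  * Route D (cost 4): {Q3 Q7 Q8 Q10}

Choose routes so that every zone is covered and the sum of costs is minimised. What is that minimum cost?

A, B, D together cover every zone (A ∪ B ∪ D = {Q1, Q2, Q3, Q4, Q5, Q6, Q7, Q8, Q9, Q10, Q11}); total cost 9 + 12 + 4 = 25.
No covering selection has total cost below 25.

25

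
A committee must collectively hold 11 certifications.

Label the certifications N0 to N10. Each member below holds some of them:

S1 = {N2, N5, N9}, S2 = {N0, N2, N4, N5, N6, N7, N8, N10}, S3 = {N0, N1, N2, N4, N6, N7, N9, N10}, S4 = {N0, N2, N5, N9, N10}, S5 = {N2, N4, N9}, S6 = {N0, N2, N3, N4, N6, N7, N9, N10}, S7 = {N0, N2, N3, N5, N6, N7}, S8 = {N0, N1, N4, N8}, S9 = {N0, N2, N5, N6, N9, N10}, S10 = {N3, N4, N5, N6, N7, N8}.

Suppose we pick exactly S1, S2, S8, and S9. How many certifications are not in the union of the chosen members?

Union of S1, S2, S8, S9 = {N0, N1, N2, N4, N5, N6, N7, N8, N9, N10}.
Not covered: N3 — 1 certification.

1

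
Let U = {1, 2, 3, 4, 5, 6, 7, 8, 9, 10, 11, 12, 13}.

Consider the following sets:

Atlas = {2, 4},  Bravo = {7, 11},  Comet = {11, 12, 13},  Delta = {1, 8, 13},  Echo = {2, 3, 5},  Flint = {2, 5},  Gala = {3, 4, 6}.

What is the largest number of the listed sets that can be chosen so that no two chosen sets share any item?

Bravo, Delta, Flint, Gala are pairwise disjoint (Bravo={7,11}; Delta={1,8,13}; Flint={2,5}; Gala={3,4,6}).
Every remaining set overlaps one of these, and no 5 of the listed sets are pairwise disjoint, so 4 is the maximum.

4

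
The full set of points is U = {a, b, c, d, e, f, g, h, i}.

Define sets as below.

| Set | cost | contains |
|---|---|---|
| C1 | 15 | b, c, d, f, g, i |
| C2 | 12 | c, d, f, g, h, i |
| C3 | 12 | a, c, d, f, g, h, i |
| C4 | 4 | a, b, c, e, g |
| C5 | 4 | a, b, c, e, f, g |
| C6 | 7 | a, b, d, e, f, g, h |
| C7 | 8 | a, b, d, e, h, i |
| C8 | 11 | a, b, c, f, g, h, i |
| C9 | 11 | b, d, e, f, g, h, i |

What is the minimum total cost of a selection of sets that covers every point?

12

C5, C7 together cover every point (C5 ∪ C7 = {a, b, c, d, e, f, g, h, i}); total cost 4 + 8 = 12.
No covering selection has total cost below 12.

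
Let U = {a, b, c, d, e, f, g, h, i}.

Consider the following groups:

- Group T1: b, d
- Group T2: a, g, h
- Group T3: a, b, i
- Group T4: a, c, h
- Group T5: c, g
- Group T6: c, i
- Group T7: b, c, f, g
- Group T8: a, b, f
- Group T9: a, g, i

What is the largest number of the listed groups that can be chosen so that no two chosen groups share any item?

T1, T2, T6 are pairwise disjoint (T1={b,d}; T2={a,g,h}; T6={c,i}).
Every remaining group overlaps one of these, and no 4 of the listed groups are pairwise disjoint, so 3 is the maximum.

3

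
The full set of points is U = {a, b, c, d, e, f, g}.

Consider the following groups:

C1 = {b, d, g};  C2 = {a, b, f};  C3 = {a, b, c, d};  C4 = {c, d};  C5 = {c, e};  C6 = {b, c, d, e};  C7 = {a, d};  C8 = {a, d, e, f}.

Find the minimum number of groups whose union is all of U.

C1, C3, and C8 cover everything between them: the union {a, b, c, d, e, f, g} is all of U.
Only C1 contains g, so C1 is forced; the remaining 4 points need at least 2 more groups (each remaining group adds at most 3) — so at least 3 groups are needed, and 3 is optimal.

3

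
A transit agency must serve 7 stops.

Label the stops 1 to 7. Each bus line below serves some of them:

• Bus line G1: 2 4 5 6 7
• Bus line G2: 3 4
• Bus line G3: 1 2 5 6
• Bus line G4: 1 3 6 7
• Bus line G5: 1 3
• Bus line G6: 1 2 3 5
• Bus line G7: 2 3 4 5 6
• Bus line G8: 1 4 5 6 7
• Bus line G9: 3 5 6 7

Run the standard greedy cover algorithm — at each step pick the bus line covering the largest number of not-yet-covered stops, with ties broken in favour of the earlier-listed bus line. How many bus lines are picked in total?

2

Greedy: pick G1 (covers 5 new) → pick G4 (covers 2 new). Total picks: 2.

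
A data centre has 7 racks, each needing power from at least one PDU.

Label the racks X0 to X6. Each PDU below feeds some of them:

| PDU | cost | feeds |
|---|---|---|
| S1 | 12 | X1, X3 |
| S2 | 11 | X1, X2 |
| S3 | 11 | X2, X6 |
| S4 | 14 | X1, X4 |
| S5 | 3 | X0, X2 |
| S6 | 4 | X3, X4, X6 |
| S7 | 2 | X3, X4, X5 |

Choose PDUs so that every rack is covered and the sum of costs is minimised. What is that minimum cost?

20

S2, S5, S6, S7 together cover every rack (S2 ∪ S5 ∪ S6 ∪ S7 = {X0, X1, X2, X3, X4, X5, X6}); total cost 11 + 3 + 4 + 2 = 20.
No covering selection has total cost below 20.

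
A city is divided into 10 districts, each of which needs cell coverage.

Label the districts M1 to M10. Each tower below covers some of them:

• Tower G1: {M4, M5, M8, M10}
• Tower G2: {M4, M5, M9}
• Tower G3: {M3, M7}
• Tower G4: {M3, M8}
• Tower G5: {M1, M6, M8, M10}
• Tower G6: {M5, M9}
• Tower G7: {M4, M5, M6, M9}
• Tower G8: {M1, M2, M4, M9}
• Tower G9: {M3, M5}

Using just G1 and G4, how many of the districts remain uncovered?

Union of G1, G4 = {M3, M4, M5, M8, M10}.
Not covered: M1, M2, M6, M7, M9 — 5 districts.

5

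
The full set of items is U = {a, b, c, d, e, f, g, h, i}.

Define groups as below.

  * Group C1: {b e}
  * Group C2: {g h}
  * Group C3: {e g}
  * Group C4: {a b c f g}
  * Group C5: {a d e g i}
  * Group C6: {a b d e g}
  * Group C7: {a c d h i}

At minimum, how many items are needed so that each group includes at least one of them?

3

Take T = {c, e, h}. Each listed group contains at least one of these, so T is a hitting set of size 3.
No choice of 2 items meets every group, so 3 is the minimum.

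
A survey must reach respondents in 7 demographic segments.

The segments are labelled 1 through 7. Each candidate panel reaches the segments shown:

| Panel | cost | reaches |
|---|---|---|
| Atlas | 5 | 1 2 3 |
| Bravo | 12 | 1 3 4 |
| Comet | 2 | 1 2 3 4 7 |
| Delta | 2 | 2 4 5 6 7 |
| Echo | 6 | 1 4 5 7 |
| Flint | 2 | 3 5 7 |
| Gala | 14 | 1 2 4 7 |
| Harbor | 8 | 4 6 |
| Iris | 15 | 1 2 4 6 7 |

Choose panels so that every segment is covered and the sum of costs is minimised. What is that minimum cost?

Comet, Delta together cover every segment (Comet ∪ Delta = {1, 2, 3, 4, 5, 6, 7}); total cost 2 + 2 = 4.
No covering selection has total cost below 4.

4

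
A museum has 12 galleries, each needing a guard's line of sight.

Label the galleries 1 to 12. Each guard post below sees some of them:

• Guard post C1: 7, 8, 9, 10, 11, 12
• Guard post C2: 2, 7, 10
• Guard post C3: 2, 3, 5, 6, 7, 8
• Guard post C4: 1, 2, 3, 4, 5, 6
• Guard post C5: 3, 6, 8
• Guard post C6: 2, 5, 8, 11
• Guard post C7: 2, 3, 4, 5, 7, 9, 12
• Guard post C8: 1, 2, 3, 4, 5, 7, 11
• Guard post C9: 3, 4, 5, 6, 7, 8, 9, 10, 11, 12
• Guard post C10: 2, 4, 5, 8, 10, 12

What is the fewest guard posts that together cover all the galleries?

Take {C1, C4}. Their union is {1, 2, 3, 4, 5, 6, 7, 8, 9, 10, 11, 12}, which is all 12 galleries.
No single guard post has all 12 galleries (the largest, C9, has 10), so 2 is optimal.

2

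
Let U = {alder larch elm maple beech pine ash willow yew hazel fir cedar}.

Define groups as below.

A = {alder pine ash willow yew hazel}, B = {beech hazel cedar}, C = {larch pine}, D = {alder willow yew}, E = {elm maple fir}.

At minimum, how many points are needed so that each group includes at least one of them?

4

H = {alder, maple, pine, hazel} meets every group (each contains at least one member of H), and |H| = 4.
The groups B, C, D, E are pairwise disjoint, so any hitting set needs a separate point for each — at least 4. Hence 4 is optimal.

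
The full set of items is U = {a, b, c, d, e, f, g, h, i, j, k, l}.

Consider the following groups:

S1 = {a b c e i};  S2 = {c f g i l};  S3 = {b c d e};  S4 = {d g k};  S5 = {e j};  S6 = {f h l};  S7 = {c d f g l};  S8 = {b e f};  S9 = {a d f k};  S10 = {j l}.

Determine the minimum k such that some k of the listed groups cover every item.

S1 and S4 and S6 and S10 together: S1 ∪ S4 ∪ S6 ∪ S10 = {a, b, c, d, e, f, g, h, i, j, k, l} — every item is covered.
No 3 of the 10 groups cover everything (all 120 combinations miss at least one item), so 4 is optimal.

4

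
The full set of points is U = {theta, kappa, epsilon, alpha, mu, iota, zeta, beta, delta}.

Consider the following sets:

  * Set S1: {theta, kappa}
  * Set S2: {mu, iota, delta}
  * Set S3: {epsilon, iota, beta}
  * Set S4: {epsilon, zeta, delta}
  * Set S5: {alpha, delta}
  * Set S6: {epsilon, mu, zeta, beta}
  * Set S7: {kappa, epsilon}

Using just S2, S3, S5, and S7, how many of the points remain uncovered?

2

Union of S2, S3, S5, S7 = {kappa, epsilon, alpha, mu, iota, beta, delta}.
Not covered: theta, zeta — 2 points.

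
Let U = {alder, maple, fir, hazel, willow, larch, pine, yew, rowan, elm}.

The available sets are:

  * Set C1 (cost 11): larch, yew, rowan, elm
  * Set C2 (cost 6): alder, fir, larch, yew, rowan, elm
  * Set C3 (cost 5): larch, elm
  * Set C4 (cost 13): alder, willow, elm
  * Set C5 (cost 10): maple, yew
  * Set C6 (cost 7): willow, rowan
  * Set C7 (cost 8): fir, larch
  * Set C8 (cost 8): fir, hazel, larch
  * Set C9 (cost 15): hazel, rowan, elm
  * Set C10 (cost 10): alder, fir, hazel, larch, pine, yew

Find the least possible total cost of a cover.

32

C3, C5, C6, C10 together cover every point (C3 ∪ C5 ∪ C6 ∪ C10 = {alder, maple, fir, hazel, willow, larch, pine, yew, rowan, elm}); total cost 5 + 10 + 7 + 10 = 32.
The greedy pick C2, C10, C6, C5 costs 33; no covering selection beats 32.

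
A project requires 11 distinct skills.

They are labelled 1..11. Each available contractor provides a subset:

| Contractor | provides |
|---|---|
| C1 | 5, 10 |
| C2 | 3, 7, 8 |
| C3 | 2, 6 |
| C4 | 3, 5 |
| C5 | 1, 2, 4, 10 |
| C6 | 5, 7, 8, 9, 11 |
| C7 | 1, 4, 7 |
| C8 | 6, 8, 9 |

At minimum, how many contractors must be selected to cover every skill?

C2 and C3 and C5 and C6 together: C2 ∪ C3 ∪ C5 ∪ C6 = {1, 2, 3, 4, 5, 6, 7, 8, 9, 10, 11} — every skill is covered.
No 3 of the 8 contractors cover everything (all 56 combinations miss at least one skill), so 4 is optimal.

4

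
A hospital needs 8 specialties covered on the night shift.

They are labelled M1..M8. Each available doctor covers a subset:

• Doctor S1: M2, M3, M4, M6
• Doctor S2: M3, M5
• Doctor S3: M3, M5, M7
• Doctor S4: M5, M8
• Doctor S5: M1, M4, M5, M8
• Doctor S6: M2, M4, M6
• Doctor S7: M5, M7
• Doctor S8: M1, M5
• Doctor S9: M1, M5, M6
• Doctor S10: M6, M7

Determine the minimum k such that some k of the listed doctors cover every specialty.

3

S1 and S5 and S7 together: S1 ∪ S5 ∪ S7 = {M1, M2, M3, M4, M5, M6, M7, M8} — every specialty is covered.
No 2 of the 10 doctors cover everything (all 45 combinations miss at least one specialty), so 3 is optimal.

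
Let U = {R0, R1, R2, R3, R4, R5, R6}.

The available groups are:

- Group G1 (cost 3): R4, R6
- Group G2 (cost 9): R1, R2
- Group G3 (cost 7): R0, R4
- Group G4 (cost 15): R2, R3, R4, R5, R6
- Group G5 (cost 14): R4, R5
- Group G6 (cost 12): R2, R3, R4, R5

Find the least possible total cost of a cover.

31

G2, G3, G4 together cover every element (G2 ∪ G3 ∪ G4 = {R0, R1, R2, R3, R4, R5, R6}); total cost 9 + 7 + 15 = 31.
No covering selection has total cost below 31.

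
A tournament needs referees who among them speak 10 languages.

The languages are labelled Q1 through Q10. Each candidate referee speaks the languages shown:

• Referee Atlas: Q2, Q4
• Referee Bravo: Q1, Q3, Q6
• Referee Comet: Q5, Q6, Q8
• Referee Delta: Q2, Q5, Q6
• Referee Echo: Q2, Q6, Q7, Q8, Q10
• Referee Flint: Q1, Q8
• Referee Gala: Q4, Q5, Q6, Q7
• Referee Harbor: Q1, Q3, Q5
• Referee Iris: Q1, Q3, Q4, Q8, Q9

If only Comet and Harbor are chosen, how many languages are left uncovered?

Union of Comet, Harbor = {Q1, Q3, Q5, Q6, Q8}.
Not covered: Q2, Q4, Q7, Q9, Q10 — 5 languages.

5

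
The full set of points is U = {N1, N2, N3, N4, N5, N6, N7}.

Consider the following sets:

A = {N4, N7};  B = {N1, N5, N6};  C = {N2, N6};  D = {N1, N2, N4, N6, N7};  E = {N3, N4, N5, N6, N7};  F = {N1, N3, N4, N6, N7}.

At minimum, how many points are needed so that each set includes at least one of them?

2

The 2 points {N4, N6} hit every set.
The sets A, B are pairwise disjoint, so any hitting set needs a separate point for each — at least 2. Hence 2 is optimal.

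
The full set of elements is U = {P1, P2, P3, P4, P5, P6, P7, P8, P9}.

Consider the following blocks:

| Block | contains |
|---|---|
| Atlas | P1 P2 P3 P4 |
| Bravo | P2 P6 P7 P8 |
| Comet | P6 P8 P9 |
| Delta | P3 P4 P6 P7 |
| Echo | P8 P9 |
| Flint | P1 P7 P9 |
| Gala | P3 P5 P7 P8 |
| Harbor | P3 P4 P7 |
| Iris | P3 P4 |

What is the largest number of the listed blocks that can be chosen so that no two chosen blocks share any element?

2

Atlas, Echo are pairwise disjoint (Atlas={P1,P2,P3,P4}; Echo={P8,P9}).
Every remaining block overlaps one of these, and no 3 of the listed blocks are pairwise disjoint, so 2 is the maximum.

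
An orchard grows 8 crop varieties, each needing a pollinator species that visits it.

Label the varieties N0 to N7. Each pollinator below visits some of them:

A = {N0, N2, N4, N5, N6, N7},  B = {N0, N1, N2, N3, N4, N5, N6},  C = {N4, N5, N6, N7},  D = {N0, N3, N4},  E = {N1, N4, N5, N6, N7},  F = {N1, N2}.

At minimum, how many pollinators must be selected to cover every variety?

2

Take {B, E}. Their union is {N0, N1, N2, N3, N4, N5, N6, N7}, which is all 8 varieties.
No single pollinator has all 8 varieties (the largest, B, has 7), so 2 is optimal.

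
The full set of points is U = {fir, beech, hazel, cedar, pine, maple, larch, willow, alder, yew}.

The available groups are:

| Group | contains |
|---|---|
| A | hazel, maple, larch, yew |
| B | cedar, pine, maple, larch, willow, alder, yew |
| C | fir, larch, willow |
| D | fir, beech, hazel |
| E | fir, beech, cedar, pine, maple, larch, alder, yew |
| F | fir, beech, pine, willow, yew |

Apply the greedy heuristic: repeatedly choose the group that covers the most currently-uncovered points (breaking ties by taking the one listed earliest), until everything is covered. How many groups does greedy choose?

3

Greedy: pick E (covers 8 new) → pick A (covers 1 new) → pick B (covers 1 new). Total picks: 3.
(The true minimum cover uses only 2 groups, so greedy is not optimal here.)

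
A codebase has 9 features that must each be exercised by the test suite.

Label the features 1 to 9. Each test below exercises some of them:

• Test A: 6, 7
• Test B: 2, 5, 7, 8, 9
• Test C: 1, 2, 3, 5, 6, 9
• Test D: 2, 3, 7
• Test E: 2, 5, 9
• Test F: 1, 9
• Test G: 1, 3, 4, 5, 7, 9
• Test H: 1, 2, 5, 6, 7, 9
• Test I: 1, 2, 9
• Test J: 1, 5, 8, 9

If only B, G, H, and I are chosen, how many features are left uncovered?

0

Union of B, G, H, I = {1, 2, 3, 4, 5, 6, 7, 8, 9} — that's every feature, so 0 are uncovered.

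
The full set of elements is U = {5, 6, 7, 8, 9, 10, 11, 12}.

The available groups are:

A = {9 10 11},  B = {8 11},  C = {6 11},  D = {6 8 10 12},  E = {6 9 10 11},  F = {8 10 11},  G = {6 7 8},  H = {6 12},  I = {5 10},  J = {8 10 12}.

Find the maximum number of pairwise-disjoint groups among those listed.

3

B, H, I are pairwise disjoint (B={8,11}; H={6,12}; I={5,10}).
Every remaining group overlaps one of these, and no 4 of the listed groups are pairwise disjoint, so 3 is the maximum.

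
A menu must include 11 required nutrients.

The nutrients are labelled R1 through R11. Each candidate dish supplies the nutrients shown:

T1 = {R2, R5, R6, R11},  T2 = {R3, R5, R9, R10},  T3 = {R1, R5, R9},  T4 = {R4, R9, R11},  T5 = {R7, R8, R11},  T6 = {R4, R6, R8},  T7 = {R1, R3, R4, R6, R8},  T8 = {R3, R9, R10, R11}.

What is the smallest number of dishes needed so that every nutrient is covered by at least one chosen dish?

Take {T1, T2, T5, T7}. Their union is {R1, R2, R3, R4, R5, R6, R7, R8, R9, R10, R11}, which is all 11 nutrients.
No 3 of the 8 dishes cover everything (all 56 combinations miss at least one nutrient), so 4 is optimal.

4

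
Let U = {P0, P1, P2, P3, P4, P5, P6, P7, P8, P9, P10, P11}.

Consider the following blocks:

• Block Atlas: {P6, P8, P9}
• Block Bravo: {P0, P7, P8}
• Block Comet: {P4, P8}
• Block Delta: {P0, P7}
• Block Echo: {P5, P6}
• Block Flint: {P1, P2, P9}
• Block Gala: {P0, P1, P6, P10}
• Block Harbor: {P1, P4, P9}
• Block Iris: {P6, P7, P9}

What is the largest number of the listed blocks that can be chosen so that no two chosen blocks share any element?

4

Comet, Delta, Echo, Flint are pairwise disjoint (Comet={P4,P8}; Delta={P0,P7}; Echo={P5,P6}; Flint={P1,P2,P9}).
Every remaining block overlaps one of these, and no 5 of the listed blocks are pairwise disjoint, so 4 is the maximum.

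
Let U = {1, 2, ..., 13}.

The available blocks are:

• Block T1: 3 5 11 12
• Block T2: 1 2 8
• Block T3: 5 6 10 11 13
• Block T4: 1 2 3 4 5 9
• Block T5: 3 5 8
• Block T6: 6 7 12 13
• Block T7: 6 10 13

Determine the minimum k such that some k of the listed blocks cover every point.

T3, T4, T5, and T6 cover everything between them: the union {1, 2, 3, 4, 5, 6, 7, 8, 9, 10, 11, 12, 13} is all of U.
No 3 of the 7 blocks cover everything (all 35 combinations miss at least one point), so 4 is optimal.

4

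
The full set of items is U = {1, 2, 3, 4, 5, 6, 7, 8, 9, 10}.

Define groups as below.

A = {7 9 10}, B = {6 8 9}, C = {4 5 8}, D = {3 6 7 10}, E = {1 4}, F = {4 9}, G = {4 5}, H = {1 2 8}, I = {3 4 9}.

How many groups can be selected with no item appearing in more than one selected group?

3

D, F, H are pairwise disjoint (D={3,6,7,10}; F={4,9}; H={1,2,8}).
Every remaining group overlaps one of these, and no 4 of the listed groups are pairwise disjoint, so 3 is the maximum.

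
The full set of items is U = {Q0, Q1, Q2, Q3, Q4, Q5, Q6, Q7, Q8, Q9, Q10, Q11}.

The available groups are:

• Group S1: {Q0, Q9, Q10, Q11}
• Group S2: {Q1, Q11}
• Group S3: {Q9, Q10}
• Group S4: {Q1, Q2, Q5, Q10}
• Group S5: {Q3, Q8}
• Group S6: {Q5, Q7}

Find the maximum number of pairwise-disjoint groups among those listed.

4

S2, S3, S5, S6 are pairwise disjoint (S2={Q1,Q11}; S3={Q9,Q10}; S5={Q3,Q8}; S6={Q5,Q7}).
Every remaining group overlaps one of these, and no 5 of the listed groups are pairwise disjoint, so 4 is the maximum.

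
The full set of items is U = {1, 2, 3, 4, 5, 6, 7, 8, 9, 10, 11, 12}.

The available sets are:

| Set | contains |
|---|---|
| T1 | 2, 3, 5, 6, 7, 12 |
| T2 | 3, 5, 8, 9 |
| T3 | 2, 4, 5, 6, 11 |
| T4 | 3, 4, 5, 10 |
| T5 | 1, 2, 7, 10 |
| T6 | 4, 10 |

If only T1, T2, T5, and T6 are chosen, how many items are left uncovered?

1

Union of T1, T2, T5, T6 = {1, 2, 3, 4, 5, 6, 7, 8, 9, 10, 12}.
Not covered: 11 — 1 item.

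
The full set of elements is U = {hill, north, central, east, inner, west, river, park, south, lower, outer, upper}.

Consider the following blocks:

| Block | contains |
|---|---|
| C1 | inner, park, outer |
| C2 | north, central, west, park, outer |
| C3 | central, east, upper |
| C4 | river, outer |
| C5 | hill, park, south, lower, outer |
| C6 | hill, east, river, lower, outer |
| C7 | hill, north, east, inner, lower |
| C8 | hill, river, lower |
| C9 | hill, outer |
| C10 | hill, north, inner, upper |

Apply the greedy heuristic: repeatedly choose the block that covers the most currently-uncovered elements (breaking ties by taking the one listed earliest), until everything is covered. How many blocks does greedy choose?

4

Greedy: pick C2 (covers 5 new) → pick C6 (covers 4 new) → pick C10 (covers 2 new) → pick C5 (covers 1 new). Total picks: 4.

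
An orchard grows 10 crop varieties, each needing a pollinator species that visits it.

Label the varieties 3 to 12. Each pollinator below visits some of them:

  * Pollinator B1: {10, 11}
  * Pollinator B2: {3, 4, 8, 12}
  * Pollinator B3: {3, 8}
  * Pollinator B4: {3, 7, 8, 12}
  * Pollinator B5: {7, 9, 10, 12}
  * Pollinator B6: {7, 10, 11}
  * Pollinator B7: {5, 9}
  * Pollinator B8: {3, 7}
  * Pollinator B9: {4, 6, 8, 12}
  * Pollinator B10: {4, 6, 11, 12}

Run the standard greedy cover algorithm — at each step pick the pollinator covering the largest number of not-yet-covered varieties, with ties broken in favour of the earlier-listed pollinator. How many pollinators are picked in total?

Greedy: pick B2 (covers 4 new) → pick B5 (covers 3 new) → pick B10 (covers 2 new) → pick B7 (covers 1 new). Total picks: 4.

4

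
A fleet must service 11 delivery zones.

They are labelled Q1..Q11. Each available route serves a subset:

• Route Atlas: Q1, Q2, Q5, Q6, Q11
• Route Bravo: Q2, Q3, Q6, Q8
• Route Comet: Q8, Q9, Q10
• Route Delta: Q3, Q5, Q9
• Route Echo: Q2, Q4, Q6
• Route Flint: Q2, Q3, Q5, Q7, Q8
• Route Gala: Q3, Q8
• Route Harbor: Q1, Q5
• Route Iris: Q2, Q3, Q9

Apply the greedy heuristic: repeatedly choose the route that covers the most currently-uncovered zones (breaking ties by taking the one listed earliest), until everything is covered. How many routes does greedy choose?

Greedy: pick Atlas (covers 5 new) → pick Comet (covers 3 new) → pick Flint (covers 2 new) → pick Echo (covers 1 new). Total picks: 4.

4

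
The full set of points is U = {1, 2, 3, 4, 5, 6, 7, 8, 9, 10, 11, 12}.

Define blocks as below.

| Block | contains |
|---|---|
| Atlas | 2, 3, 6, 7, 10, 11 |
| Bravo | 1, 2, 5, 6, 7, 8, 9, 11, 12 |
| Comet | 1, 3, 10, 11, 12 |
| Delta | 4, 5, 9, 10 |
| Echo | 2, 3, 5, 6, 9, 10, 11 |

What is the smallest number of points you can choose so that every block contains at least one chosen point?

The 2 points {9, 10} hit every block.
No single point lies in every block, so at least 2 are needed and 2 is optimal.

2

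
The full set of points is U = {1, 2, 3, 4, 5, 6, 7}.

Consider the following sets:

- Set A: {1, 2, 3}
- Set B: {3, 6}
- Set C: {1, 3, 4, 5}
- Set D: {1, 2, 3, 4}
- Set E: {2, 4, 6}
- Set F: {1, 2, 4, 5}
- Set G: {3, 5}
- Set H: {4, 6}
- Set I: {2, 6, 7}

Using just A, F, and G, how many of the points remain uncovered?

Union of A, F, G = {1, 2, 3, 4, 5}.
Not covered: 6, 7 — 2 points.

2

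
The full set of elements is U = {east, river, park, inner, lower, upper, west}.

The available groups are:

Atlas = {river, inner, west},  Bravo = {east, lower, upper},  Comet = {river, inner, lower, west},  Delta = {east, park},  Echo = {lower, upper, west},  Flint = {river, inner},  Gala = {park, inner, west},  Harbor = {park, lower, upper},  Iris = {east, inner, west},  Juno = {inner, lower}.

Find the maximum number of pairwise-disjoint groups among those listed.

Delta, Echo, Flint are pairwise disjoint (Delta={east,park}; Echo={lower,upper,west}; Flint={river,inner}).
Every remaining group overlaps one of these, and no 4 of the listed groups are pairwise disjoint, so 3 is the maximum.

3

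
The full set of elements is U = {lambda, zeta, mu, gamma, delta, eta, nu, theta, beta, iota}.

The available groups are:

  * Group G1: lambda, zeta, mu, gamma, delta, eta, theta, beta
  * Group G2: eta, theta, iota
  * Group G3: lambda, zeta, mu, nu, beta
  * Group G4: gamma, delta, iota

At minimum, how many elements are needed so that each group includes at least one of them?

Take H = {beta, iota}. Each listed group contains at least one of these, so H is a hitting set of size 2.
The groups G3, G4 are pairwise disjoint, so any hitting set needs a separate element for each — at least 2. Hence 2 is optimal.

2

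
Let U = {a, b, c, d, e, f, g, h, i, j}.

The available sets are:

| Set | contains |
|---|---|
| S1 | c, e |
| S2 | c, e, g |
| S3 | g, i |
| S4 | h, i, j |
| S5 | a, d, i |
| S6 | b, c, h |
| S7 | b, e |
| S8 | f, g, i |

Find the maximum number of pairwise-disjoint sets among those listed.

2

S6, S8 are pairwise disjoint (S6={b,c,h}; S8={f,g,i}).
Every remaining set overlaps one of these, and no 3 of the listed sets are pairwise disjoint, so 2 is the maximum.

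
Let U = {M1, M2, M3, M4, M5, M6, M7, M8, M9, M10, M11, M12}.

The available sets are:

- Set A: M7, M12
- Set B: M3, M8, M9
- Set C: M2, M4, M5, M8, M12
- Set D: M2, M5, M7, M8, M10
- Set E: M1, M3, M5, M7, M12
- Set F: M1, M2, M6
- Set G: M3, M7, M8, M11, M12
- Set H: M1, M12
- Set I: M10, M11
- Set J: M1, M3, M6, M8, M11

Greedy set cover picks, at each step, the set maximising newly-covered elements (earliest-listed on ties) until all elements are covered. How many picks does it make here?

Greedy: pick C (covers 5 new) → pick J (covers 4 new) → pick D (covers 2 new) → pick B (covers 1 new). Total picks: 4.

4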